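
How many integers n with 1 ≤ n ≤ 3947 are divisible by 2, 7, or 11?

1973 + 563 + 358 − 281 − 179 − 51 + 25 = 2408

2408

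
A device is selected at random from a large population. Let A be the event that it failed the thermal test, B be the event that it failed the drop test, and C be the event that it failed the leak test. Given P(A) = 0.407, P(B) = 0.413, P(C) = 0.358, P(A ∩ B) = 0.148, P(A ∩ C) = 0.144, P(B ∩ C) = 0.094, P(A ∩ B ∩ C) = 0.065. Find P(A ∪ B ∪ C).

Using inclusion–exclusion:
P(A ∪ B ∪ C) = 0.407 + 0.413 + 0.358 − 0.148 − 0.144 − 0.094 + 0.065 = 0.857

0.857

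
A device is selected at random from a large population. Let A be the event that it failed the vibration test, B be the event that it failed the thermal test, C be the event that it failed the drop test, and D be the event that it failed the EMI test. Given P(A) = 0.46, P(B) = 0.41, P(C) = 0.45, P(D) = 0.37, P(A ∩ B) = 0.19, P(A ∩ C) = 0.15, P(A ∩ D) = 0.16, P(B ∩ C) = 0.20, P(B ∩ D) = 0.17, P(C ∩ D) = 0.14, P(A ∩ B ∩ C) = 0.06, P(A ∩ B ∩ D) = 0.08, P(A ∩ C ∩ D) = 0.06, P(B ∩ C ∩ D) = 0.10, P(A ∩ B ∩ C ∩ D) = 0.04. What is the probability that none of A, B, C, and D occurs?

0.06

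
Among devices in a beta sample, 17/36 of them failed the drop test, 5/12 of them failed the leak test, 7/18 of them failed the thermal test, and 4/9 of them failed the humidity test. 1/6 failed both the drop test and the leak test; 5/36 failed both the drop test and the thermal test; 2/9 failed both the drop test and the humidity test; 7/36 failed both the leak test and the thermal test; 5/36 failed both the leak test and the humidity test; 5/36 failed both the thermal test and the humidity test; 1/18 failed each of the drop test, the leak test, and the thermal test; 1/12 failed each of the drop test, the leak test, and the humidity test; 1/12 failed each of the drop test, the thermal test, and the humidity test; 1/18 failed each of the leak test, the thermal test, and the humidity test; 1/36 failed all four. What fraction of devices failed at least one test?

35/36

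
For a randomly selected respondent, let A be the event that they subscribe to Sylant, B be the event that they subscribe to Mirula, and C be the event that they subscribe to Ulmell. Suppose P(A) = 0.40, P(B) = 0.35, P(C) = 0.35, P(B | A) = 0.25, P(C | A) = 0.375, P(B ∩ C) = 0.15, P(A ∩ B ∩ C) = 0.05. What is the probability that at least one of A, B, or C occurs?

P(A ∩ B) = P(A)·P(B|A) = 0.40 × 0.25 = 0.10
P(A ∩ C) = P(A)·P(C|A) = 0.40 × 0.375 = 0.15
Inclusion–exclusion gives
P(A ∪ B ∪ C) = 0.40 + 0.35 + 0.35 − 0.10 − 0.15 − 0.15 + 0.05 = 0.75

0.75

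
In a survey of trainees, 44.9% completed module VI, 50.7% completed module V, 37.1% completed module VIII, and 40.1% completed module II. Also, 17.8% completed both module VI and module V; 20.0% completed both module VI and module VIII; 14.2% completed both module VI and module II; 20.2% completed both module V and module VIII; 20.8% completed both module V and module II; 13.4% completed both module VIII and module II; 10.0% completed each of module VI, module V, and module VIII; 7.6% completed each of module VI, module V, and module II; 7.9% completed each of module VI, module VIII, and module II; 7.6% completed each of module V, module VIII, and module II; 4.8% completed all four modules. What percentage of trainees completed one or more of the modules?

P(union) = 44.9 + 50.7 + 37.1 + 40.1 − 17.8 − 20.0 − 14.2 − 20.2 − 20.8 − 13.4 + 10.0 + 7.6 + 7.9 + 7.6 − 4.8 = 94.7%

94.7%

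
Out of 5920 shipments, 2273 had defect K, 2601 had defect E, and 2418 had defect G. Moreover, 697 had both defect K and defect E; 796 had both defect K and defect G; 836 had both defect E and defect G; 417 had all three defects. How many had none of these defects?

Inclusion–exclusion gives
|union| = 2273 + 2601 + 2418 − 697 − 796 − 836 + 417 = 5380
None: 5920 − 5380 = 540

540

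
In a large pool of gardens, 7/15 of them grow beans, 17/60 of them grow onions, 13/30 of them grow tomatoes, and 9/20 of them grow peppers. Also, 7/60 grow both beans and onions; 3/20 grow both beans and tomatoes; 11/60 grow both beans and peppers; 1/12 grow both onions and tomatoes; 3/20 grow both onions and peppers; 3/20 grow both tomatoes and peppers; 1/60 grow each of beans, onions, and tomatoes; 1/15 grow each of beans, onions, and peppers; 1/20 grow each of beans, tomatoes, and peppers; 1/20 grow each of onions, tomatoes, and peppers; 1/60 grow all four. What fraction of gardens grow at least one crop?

29/30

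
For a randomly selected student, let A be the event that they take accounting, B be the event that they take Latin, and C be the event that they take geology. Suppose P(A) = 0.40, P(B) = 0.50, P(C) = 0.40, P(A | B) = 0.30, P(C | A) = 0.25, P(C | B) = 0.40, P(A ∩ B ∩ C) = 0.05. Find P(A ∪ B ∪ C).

0.90

P(A ∩ B) = P(B)·P(A|B) = 0.50 × 0.30 = 0.15
P(A ∩ C) = P(A)·P(C|A) = 0.40 × 0.25 = 0.10
P(B ∩ C) = P(B)·P(C|B) = 0.50 × 0.40 = 0.20
P(A ∪ B ∪ C) = 0.40 + 0.50 + 0.40 − 0.15 − 0.10 − 0.20 + 0.05 = 0.90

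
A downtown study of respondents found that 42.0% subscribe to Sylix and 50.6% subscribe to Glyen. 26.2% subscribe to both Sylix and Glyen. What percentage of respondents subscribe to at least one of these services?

66.4%

P(≥1) = 42.0 + 50.6 − 26.2 = 66.4%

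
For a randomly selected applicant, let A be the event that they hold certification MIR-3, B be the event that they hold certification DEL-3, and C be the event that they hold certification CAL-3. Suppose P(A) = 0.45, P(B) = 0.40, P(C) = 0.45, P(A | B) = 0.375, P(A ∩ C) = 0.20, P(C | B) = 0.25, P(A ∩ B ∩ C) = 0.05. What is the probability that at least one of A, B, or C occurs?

0.90

P(A ∩ B) = P(B)·P(A|B) = 0.40 × 0.375 = 0.15
P(B ∩ C) = P(B)·P(C|B) = 0.40 × 0.25 = 0.10
P(A ∪ B ∪ C) = 0.45 + 0.40 + 0.45 − 0.15 − 0.20 − 0.10 + 0.05 = 0.90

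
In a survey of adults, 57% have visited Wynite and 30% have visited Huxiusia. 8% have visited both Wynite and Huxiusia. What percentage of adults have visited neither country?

21%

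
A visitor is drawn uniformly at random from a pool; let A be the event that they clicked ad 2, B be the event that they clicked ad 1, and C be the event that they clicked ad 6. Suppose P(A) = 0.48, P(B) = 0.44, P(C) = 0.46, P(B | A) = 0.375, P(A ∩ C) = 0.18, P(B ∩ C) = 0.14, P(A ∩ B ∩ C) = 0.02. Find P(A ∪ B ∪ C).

0.90

P(A ∩ B) = P(A)·P(B|A) = 0.48 × 0.375 = 0.18
P(A ∪ B ∪ C) = 0.48 + 0.44 + 0.46 − 0.18 − 0.18 − 0.14 + 0.02 = 0.90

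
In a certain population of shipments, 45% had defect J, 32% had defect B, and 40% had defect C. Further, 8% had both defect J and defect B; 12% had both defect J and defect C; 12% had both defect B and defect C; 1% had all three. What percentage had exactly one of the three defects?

By inclusion–exclusion (exactly-one form):
P(exactly one) = 45 + 32 + 40 − 2·8 − 2·12 − 2·12 + 3·1 = 56%

56%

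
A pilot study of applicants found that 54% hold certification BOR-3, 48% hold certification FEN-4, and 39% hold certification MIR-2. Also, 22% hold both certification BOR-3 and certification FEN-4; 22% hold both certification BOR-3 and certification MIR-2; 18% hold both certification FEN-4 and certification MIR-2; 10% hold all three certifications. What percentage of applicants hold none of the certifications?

11%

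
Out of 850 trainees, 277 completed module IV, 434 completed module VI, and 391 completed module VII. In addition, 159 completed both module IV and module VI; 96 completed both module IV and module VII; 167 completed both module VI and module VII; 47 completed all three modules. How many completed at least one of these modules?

727

|union| = 277 + 434 + 391 − 159 − 96 − 167 + 47 = 727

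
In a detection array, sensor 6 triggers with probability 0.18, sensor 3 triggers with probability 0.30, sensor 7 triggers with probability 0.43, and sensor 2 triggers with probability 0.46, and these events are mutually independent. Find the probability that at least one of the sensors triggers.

0.8233228

P(none) = (1 − 0.18) × (1 − 0.30) × (1 − 0.43) × (1 − 0.46) = 0.82 × 0.70 × 0.57 × 0.54 = 0.1766772
P(at least one) = 1 − 0.1766772 = 0.8233228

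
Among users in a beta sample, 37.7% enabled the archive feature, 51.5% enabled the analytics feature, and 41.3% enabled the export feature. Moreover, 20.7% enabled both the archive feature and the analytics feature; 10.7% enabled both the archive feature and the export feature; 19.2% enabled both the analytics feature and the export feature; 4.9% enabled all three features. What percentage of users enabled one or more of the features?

P(≥1) = 37.7 + 51.5 + 41.3 − 20.7 − 10.7 − 19.2 + 4.9 = 84.8%

84.8%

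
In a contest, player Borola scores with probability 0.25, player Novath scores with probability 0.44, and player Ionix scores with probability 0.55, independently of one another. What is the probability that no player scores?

Independence gives P(none) = ∏(1 − pᵢ).
P(none) = (1 − 0.25) × (1 − 0.44) × (1 − 0.55) = 0.75 × 0.56 × 0.45 = 0.189

0.189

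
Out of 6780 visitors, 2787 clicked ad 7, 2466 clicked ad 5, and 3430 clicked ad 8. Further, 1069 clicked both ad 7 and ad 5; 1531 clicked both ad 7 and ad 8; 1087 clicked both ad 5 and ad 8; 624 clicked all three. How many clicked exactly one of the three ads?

3181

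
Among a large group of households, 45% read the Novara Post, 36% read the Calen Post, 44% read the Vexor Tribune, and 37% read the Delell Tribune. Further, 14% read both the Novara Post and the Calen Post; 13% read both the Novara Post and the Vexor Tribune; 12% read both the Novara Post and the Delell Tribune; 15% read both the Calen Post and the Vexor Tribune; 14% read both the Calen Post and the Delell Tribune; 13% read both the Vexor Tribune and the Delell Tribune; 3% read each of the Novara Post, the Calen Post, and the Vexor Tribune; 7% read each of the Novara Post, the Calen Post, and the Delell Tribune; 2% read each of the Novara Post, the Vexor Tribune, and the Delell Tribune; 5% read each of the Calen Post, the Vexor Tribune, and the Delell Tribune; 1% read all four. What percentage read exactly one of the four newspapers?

P(exactly one) = 45 + 36 + 44 + 37 − 2·14 − 2·13 − 2·12 − 2·15 − 2·14 − 2·13 + 3·3 + 3·7 + 3·2 + 3·5 − 4·1 = 47%

47%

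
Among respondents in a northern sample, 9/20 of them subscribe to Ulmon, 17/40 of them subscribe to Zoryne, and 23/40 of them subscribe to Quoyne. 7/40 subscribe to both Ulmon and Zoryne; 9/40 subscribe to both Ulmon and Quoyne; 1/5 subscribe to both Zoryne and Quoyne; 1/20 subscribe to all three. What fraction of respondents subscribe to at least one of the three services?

9/10

P(at least one) = 9/20 + 17/40 + 23/40 − 7/40 − 9/40 − 1/5 + 1/20 = 9/10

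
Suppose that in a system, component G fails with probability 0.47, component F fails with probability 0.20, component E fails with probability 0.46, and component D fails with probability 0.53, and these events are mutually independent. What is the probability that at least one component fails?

0.8923888

Independence gives P(none) = ∏(1 − pᵢ).
P(none) = (1 − 0.47) × (1 − 0.20) × (1 − 0.46) × (1 − 0.53) = 0.53 × 0.80 × 0.54 × 0.47 = 0.1076112
P(at least one) = 1 − 0.1076112 = 0.8923888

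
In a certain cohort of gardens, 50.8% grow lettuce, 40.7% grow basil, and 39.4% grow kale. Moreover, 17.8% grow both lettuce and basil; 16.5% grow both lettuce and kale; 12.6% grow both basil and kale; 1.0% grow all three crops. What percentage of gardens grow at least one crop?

85.0%

P(union) = 50.8 + 40.7 + 39.4 − 17.8 − 16.5 − 12.6 + 1.0 = 85.0%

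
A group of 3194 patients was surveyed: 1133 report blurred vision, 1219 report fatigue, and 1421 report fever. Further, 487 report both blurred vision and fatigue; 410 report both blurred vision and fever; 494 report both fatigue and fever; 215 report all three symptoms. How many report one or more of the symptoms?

By inclusion-exclusion,
N(≥1) = 1133 + 1219 + 1421 − 487 − 410 − 494 + 215 = 2597

2597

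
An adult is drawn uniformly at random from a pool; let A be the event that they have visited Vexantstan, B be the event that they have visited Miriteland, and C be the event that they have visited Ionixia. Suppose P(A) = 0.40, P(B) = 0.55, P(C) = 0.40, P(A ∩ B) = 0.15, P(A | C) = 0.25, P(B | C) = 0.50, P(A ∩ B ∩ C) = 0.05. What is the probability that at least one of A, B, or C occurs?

P(A ∩ C) = P(C)·P(A|C) = 0.40 × 0.25 = 0.10
P(B ∩ C) = P(C)·P(B|C) = 0.40 × 0.50 = 0.20
P(A ∪ B ∪ C) = 0.40 + 0.55 + 0.40 − 0.15 − 0.10 − 0.20 + 0.05 = 0.95

0.95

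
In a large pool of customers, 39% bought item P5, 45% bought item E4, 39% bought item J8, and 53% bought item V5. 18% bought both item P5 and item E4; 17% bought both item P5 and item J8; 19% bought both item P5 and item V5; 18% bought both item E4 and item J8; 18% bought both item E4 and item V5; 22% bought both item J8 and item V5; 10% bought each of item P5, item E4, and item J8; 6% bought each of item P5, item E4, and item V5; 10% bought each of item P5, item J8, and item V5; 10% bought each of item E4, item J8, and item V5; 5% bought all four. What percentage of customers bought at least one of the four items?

95%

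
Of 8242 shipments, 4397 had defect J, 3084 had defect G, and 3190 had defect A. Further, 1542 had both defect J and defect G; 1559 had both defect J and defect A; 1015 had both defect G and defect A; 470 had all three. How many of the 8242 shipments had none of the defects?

Inclusion–exclusion gives
|union| = 4397 + 3084 + 3190 − 1542 − 1559 − 1015 + 470 = 7025
None: 8242 − 7025 = 1217

1217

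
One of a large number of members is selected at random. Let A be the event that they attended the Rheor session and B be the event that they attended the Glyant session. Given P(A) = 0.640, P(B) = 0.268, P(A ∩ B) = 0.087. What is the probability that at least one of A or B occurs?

0.821

P(A ∪ B) = 0.640 + 0.268 − 0.087 = 0.821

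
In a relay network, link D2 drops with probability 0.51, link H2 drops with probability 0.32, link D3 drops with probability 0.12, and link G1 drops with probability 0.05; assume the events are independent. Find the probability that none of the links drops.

0.2785552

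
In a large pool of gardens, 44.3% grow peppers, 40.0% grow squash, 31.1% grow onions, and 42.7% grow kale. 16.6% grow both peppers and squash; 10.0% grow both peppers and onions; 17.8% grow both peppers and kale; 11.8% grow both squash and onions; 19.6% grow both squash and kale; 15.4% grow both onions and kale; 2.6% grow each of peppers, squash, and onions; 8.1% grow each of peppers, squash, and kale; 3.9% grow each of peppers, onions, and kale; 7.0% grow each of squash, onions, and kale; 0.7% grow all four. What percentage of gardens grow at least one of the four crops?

87.8%

Apply inclusion-exclusion:
P(union) = 44.3 + 40.0 + 31.1 + 42.7 − 16.6 − 10.0 − 17.8 − 11.8 − 19.6 − 15.4 + 2.6 + 8.1 + 3.9 + 7.0 − 0.7 = 87.8%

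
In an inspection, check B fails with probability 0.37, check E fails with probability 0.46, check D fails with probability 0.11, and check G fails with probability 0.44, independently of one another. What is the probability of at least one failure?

0.83044432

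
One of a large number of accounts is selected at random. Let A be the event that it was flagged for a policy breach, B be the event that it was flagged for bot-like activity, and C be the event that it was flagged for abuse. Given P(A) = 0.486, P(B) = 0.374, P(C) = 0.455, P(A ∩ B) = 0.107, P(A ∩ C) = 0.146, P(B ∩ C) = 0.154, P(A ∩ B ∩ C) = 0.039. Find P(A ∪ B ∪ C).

0.947

P(A ∪ B ∪ C) = 0.486 + 0.374 + 0.455 − 0.107 − 0.146 − 0.154 + 0.039 = 0.947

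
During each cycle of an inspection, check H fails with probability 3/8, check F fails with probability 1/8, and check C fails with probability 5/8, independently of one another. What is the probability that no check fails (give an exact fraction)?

P(none) = (1 − 3/8) × (1 − 1/8) × (1 − 5/8) = 5/8 × 7/8 × 3/8 = 105/512

105/512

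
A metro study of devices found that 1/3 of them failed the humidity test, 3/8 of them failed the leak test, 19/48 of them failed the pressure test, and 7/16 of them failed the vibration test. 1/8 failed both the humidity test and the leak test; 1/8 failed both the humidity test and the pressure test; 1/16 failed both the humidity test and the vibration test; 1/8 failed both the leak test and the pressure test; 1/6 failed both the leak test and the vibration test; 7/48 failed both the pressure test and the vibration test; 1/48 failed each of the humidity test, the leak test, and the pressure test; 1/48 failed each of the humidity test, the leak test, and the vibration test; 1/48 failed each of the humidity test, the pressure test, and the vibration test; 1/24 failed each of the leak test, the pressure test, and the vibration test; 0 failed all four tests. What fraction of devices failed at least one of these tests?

Inclusion–exclusion gives
P(≥1) = 1/3 + 3/8 + 19/48 + 7/16 − 1/8 − 1/8 − 1/16 − 1/8 − 1/6 − 7/48 + 1/48 + 1/48 + 1/48 + 1/24 − 0 = 43/48

43/48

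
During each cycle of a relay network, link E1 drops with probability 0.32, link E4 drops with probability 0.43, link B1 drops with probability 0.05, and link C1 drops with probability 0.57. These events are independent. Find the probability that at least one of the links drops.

0.8416654

P(none) = (1 − 0.32) × (1 − 0.43) × (1 − 0.05) × (1 − 0.57) = 0.68 × 0.57 × 0.95 × 0.43 = 0.1583346
P(at least one) = 1 − 0.1583346 = 0.8416654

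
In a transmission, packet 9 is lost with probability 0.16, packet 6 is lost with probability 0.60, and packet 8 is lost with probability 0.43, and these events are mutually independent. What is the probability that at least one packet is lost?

0.80848

P(none) = (1 − 0.16) × (1 − 0.60) × (1 − 0.43) = 0.84 × 0.40 × 0.57 = 0.19152
P(at least one) = 1 − 0.19152 = 0.80848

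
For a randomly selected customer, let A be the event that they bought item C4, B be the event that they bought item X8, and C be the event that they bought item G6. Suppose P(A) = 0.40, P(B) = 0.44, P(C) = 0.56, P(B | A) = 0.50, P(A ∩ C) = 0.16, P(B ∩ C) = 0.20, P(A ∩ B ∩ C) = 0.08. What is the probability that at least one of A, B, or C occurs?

P(A ∩ B) = P(A)·P(B|A) = 0.40 × 0.50 = 0.20
P(A ∪ B ∪ C) = 0.40 + 0.44 + 0.56 − 0.20 − 0.16 − 0.20 + 0.08 = 0.92

0.92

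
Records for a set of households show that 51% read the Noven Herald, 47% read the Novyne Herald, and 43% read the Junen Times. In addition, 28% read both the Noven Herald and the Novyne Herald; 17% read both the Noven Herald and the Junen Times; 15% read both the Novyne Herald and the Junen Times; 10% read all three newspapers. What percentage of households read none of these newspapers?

9%

P(union) = 51 + 47 + 43 − 28 − 17 − 15 + 10 = 91%
P(none) = 100% − 91% = 9%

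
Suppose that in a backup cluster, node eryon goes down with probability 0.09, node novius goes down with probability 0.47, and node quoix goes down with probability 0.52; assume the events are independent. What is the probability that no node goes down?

P(none) = (1 − 0.09) × (1 − 0.47) × (1 − 0.52) = 0.91 × 0.53 × 0.48 = 0.231504

0.231504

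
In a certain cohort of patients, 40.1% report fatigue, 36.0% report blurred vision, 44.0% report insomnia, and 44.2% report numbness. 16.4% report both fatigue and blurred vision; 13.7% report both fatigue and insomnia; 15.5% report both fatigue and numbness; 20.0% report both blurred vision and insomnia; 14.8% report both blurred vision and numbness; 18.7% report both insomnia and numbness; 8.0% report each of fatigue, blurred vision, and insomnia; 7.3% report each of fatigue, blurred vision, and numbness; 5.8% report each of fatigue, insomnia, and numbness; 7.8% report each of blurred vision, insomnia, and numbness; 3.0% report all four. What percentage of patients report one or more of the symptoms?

Inclusion–exclusion gives
P(≥1) = 40.1 + 36.0 + 44.0 + 44.2 − 16.4 − 13.7 − 15.5 − 20.0 − 14.8 − 18.7 + 8.0 + 7.3 + 5.8 + 7.8 − 3.0 = 91.1%

91.1%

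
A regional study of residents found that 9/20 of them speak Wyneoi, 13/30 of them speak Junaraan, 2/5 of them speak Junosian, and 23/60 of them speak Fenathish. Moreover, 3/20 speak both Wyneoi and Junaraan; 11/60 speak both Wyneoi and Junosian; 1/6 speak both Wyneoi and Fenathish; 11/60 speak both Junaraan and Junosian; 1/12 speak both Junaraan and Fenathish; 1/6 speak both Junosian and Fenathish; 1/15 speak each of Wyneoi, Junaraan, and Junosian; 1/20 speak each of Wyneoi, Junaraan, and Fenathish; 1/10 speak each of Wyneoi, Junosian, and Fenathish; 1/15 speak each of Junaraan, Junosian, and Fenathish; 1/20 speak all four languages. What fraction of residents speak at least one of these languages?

By inclusion-exclusion,
P(union) = 9/20 + 13/30 + 2/5 + 23/60 − 3/20 − 11/60 − 1/6 − 11/60 − 1/12 − 1/6 + 1/15 + 1/20 + 1/10 + 1/15 − 1/20 = 29/30

29/30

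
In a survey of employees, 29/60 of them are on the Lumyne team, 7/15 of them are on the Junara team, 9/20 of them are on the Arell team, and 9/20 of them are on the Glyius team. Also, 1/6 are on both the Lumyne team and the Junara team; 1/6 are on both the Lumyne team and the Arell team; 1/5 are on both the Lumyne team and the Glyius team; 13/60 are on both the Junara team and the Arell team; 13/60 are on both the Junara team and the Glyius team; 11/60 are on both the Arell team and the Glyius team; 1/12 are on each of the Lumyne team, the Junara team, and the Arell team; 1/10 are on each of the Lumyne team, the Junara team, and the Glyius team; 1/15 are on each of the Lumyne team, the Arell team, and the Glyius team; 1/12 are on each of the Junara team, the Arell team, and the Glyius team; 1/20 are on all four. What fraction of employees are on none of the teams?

1/60

Apply inclusion-exclusion:
P(union) = 29/60 + 7/15 + 9/20 + 9/20 − 1/6 − 1/6 − 1/5 − 13/60 − 13/60 − 11/60 + 1/12 + 1/10 + 1/15 + 1/12 − 1/20 = 59/60
P(none) = 1 − 59/60 = 1/60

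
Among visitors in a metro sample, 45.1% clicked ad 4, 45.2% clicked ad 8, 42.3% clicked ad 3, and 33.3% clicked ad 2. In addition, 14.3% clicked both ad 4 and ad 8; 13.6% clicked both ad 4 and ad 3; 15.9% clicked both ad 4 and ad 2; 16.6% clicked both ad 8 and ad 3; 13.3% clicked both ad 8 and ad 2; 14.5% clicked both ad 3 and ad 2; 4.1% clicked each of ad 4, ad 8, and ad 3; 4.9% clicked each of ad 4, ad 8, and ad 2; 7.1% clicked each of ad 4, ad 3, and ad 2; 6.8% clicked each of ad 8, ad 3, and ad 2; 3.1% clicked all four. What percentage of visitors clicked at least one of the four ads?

97.5%

By inclusion-exclusion,
P(at least one) = 45.1 + 45.2 + 42.3 + 33.3 − 14.3 − 13.6 − 15.9 − 16.6 − 13.3 − 14.5 + 4.1 + 4.9 + 7.1 + 6.8 − 3.1 = 97.5%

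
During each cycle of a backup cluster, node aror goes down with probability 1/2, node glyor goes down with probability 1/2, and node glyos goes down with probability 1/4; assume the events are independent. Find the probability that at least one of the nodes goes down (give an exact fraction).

13/16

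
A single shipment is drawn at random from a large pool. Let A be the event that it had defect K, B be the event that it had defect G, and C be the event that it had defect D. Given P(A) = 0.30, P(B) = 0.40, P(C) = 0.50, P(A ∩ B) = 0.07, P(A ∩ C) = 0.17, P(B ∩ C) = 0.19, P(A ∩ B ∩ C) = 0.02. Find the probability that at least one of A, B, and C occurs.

0.79

Apply inclusion-exclusion:
P(A ∪ B ∪ C) = 0.30 + 0.40 + 0.50 − 0.07 − 0.17 − 0.19 + 0.02 = 0.79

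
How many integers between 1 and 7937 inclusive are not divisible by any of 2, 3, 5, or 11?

1924

⌊7937/2⌋ + ⌊7937/3⌋ + ⌊7937/5⌋ + ⌊7937/11⌋ − ⌊7937/6⌋ − ⌊7937/10⌋ − ⌊7937/22⌋ − ⌊7937/15⌋ − ⌊7937/33⌋ − ⌊7937/55⌋ + ⌊7937/30⌋ + ⌊7937/66⌋ + ⌊7937/110⌋ + ⌊7937/165⌋ − ⌊7937/330⌋ = 3968 + 2645 + 1587 + 721 − 1322 − 793 − 360 − 529 − 240 − 144 + 264 + 120 + 72 + 48 − 24 = 6013
7937 − 6013 = 1924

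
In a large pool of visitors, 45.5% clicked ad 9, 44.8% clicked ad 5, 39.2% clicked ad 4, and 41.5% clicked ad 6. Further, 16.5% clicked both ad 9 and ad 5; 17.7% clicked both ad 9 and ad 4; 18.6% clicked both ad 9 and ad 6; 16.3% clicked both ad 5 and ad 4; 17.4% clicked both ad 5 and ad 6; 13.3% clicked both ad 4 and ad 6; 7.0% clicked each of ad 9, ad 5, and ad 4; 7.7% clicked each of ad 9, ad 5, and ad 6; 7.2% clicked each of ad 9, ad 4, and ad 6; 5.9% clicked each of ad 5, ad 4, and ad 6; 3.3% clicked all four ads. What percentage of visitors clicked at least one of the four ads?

P(≥1) = 45.5 + 44.8 + 39.2 + 41.5 − 16.5 − 17.7 − 18.6 − 16.3 − 17.4 − 13.3 + 7.0 + 7.7 + 7.2 + 5.9 − 3.3 = 95.7%

95.7%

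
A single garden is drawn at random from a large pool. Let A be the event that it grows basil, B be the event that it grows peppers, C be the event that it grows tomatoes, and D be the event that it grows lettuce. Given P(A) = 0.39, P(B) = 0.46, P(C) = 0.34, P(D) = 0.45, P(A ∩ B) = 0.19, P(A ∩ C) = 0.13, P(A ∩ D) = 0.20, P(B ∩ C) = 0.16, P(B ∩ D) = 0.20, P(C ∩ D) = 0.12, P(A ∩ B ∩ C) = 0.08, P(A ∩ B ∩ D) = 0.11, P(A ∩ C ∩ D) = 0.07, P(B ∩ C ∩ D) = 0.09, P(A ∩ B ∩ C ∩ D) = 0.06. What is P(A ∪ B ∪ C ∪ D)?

0.93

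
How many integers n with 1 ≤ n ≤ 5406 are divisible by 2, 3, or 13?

3743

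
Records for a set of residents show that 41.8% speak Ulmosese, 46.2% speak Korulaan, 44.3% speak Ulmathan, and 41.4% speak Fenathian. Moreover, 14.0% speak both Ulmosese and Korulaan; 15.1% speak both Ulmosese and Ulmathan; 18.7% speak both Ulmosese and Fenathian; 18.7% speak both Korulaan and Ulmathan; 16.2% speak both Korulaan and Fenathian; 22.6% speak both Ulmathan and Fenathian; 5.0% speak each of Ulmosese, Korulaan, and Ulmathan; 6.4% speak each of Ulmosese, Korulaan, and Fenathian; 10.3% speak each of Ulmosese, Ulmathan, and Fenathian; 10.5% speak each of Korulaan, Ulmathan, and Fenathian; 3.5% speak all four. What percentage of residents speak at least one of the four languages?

Inclusion–exclusion gives
P(≥1) = 41.8 + 46.2 + 44.3 + 41.4 − 14.0 − 15.1 − 18.7 − 18.7 − 16.2 − 22.6 + 5.0 + 6.4 + 10.3 + 10.5 − 3.5 = 97.1%

97.1%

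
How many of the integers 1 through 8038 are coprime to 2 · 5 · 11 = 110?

Inclusion–exclusion gives
⌊8038/2⌋ + ⌊8038/5⌋ + ⌊8038/11⌋ − ⌊8038/10⌋ − ⌊8038/22⌋ − ⌊8038/55⌋ + ⌊8038/110⌋ = 4019 + 1607 + 730 − 803 − 365 − 146 + 73 = 5115
8038 − 5115 = 2923

2923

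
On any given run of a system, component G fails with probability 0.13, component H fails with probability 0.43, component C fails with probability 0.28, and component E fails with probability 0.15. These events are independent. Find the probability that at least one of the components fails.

P(none) = (1 − 0.13) × (1 − 0.43) × (1 − 0.28) × (1 − 0.15) = 0.87 × 0.57 × 0.72 × 0.85 = 0.3034908
P(at least one) = 1 − 0.3034908 = 0.6965092

0.6965092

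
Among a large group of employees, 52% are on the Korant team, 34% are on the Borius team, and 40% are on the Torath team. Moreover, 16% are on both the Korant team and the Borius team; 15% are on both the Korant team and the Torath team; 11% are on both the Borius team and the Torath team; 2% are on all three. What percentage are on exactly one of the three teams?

48%

Using the inclusion–exclusion count for exactly one event:
P(exactly one) = 52 + 34 + 40 − 2·16 − 2·15 − 2·11 + 3·2 = 48%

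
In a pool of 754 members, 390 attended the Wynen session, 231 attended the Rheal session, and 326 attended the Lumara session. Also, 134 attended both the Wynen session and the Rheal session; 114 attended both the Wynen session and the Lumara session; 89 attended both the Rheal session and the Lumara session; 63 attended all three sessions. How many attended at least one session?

673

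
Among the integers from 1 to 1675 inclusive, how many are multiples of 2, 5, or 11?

Inclusion–exclusion gives
837 + 335 + 152 − 167 − 76 − 30 + 15 = 1066

1066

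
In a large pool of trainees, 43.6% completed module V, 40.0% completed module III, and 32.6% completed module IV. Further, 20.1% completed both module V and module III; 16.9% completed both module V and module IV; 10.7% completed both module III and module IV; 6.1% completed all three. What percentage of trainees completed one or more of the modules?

74.6%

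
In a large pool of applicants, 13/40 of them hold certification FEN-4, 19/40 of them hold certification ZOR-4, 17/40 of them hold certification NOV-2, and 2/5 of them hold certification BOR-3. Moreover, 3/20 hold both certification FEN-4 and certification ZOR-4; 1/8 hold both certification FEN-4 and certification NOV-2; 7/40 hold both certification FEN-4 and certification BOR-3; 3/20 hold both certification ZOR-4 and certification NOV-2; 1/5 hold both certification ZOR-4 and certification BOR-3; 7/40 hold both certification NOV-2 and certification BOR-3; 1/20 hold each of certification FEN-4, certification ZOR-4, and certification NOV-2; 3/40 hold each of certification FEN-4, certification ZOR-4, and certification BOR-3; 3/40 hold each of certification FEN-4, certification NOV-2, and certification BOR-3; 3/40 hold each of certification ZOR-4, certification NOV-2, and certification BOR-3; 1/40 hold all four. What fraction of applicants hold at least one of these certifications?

9/10

Apply inclusion-exclusion:
P(union) = 13/40 + 19/40 + 17/40 + 2/5 − 3/20 − 1/8 − 7/40 − 3/20 − 1/5 − 7/40 + 1/20 + 3/40 + 3/40 + 3/40 − 1/40 = 9/10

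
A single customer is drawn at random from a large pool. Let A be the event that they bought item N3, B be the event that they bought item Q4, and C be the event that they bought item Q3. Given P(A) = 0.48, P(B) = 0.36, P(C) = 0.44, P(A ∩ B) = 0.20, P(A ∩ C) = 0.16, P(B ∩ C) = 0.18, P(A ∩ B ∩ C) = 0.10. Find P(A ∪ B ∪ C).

0.84

Inclusion–exclusion gives
P(A ∪ B ∪ C) = 0.48 + 0.36 + 0.44 − 0.20 − 0.16 − 0.18 + 0.10 = 0.84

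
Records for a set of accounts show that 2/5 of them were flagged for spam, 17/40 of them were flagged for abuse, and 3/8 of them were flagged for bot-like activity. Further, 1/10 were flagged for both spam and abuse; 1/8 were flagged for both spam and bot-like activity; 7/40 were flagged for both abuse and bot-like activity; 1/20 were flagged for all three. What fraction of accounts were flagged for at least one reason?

P(at least one) = 2/5 + 17/40 + 3/8 − 1/10 − 1/8 − 7/40 + 1/20 = 17/20

17/20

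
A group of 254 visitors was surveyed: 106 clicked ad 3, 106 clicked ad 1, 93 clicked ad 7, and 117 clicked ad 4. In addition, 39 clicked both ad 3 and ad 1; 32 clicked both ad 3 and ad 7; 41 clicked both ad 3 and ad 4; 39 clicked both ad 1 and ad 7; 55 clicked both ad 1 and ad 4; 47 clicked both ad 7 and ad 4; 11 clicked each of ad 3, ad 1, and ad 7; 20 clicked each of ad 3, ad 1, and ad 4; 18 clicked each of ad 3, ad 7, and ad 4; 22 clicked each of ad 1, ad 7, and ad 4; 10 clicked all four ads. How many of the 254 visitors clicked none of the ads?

24

Apply inclusion-exclusion:
N(≥1) = 106 + 106 + 93 + 117 − 39 − 32 − 41 − 39 − 55 − 47 + 11 + 20 + 18 + 22 − 10 = 230
None: 254 − 230 = 24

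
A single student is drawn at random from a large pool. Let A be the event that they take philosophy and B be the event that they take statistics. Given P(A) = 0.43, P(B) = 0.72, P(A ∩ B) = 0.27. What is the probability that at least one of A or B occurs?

0.88

Apply inclusion-exclusion:
P(A ∪ B) = 0.43 + 0.72 − 0.27 = 0.88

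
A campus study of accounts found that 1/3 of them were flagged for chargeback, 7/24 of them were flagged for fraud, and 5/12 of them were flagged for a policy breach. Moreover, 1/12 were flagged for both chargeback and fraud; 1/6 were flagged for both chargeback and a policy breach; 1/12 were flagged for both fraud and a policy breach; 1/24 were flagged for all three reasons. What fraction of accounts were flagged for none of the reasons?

Inclusion–exclusion gives
P(at least one) = 1/3 + 7/24 + 5/12 − 1/12 − 1/6 − 1/12 + 1/24 = 3/4
P(none) = 1 − 3/4 = 1/4

1/4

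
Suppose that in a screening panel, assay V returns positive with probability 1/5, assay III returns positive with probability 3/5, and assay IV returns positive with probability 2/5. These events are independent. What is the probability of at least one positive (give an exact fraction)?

Independence gives P(none) = ∏(1 − pᵢ).
P(none) = (1 − 1/5) × (1 − 3/5) × (1 − 2/5) = 4/5 × 2/5 × 3/5 = 24/125
P(at least one) = 1 − 24/125 = 101/125

101/125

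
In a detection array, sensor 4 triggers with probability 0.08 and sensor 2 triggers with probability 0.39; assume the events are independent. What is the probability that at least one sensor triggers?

0.4388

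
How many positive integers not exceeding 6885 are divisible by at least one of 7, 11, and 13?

1931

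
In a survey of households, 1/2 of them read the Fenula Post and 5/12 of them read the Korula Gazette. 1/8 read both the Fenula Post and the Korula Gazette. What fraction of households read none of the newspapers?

5/24

P(at least one) = 1/2 + 5/12 − 1/8 = 19/24
P(none) = 1 − 19/24 = 5/24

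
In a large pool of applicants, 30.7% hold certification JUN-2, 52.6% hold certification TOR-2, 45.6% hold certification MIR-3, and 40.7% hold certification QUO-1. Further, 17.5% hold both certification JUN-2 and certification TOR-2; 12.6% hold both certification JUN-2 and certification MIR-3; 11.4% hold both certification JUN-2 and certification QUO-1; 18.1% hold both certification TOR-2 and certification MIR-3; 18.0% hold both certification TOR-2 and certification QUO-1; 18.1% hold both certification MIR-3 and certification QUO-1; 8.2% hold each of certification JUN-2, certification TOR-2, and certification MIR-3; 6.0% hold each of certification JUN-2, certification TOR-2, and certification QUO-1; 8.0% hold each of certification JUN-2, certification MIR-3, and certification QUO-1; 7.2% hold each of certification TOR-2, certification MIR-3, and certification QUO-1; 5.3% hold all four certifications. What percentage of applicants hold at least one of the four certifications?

Inclusion–exclusion gives
P(≥1) = 30.7 + 52.6 + 45.6 + 40.7 − 17.5 − 12.6 − 11.4 − 18.1 − 18.0 − 18.1 + 8.2 + 6.0 + 8.0 + 7.2 − 5.3 = 98.0%

98.0%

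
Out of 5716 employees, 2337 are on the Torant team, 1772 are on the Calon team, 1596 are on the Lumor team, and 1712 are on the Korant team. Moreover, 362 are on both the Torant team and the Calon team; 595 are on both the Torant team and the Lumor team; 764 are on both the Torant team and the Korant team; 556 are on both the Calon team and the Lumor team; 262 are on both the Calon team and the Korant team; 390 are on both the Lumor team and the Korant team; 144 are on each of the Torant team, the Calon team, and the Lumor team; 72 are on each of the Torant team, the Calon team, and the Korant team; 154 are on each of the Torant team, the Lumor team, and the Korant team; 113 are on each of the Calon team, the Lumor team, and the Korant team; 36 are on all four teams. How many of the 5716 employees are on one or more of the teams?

Inclusion–exclusion gives
|union| = 2337 + 1772 + 1596 + 1712 − 362 − 595 − 764 − 556 − 262 − 390 + 144 + 72 + 154 + 113 − 36 = 4935

4935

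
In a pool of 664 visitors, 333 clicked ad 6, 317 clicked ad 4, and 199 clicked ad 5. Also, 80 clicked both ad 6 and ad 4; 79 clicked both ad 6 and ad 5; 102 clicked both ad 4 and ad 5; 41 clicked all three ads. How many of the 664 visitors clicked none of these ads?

35

By inclusion–exclusion:
N(≥1) = 333 + 317 + 199 − 80 − 79 − 102 + 41 = 629
None: 664 − 629 = 35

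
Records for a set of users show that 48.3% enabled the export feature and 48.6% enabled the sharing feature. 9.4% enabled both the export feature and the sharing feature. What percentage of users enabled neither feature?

By inclusion-exclusion,
P(union) = 48.3 + 48.6 − 9.4 = 87.5%
P(none) = 100% − 87.5% = 12.5%

12.5%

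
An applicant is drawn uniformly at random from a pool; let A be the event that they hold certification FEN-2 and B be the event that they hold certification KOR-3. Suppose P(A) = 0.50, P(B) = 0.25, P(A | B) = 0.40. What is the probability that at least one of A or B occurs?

0.65

P(A ∩ B) = P(B)·P(A|B) = 0.25 × 0.40 = 0.10
By inclusion–exclusion:
P(A ∪ B) = 0.50 + 0.25 − 0.10 = 0.65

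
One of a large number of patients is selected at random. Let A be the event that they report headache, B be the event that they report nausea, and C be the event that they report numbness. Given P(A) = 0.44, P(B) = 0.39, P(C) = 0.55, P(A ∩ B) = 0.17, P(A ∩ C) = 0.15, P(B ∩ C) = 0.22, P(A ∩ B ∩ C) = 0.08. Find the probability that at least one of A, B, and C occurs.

0.92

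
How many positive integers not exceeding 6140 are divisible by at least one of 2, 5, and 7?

4035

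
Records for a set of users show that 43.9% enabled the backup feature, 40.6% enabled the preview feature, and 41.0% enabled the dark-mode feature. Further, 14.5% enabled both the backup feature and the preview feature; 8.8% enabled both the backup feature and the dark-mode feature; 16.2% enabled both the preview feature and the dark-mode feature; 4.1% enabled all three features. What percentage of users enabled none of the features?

9.9%

P(at least one) = 43.9 + 40.6 + 41.0 − 14.5 − 8.8 − 16.2 + 4.1 = 90.1%
P(none) = 100% − 90.1% = 9.9%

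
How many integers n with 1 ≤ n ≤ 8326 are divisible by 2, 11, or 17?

4163 + 756 + 489 − 378 − 244 − 44 + 22 = 4764

4764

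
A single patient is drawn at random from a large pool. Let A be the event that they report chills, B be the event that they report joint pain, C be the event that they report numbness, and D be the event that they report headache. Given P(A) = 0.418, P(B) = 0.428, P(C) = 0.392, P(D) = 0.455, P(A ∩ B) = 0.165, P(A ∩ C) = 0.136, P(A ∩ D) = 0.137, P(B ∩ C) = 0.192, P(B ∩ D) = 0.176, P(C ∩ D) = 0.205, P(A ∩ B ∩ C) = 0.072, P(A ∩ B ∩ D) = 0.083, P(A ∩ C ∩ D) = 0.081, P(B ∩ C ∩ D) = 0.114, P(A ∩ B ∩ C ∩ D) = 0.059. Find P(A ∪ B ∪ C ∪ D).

0.973

Apply inclusion-exclusion:
P(A ∪ B ∪ C ∪ D) = 0.418 + 0.428 + 0.392 + 0.455 − 0.165 − 0.136 − 0.137 − 0.192 − 0.176 − 0.205 + 0.072 + 0.083 + 0.081 + 0.114 − 0.059 = 0.973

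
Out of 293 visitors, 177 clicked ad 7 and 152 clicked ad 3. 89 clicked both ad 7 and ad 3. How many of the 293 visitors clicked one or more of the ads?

Using inclusion–exclusion:
|union| = 177 + 152 − 89 = 240

240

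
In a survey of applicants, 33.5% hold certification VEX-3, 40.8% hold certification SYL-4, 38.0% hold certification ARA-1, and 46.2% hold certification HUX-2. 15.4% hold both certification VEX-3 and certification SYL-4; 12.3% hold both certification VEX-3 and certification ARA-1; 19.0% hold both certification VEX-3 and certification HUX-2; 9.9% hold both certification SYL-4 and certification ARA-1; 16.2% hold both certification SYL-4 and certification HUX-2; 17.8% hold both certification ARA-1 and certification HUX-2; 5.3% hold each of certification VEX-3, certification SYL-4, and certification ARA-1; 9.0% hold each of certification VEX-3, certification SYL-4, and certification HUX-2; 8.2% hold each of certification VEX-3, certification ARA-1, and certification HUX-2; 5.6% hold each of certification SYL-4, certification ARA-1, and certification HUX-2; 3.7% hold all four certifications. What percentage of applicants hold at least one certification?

By inclusion-exclusion,
P(at least one) = 33.5 + 40.8 + 38.0 + 46.2 − 15.4 − 12.3 − 19.0 − 9.9 − 16.2 − 17.8 + 5.3 + 9.0 + 8.2 + 5.6 − 3.7 = 92.3%

92.3%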